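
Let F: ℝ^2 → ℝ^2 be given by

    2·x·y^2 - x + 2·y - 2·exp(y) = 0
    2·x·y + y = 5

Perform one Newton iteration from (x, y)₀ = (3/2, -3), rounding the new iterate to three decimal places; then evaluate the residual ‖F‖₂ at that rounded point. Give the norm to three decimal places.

At (3/2, -3): F = (19.40043, -17.000).
Jacobian J = [[2·y^2 - 1, 4·x·y - 2·exp(y) + 2], [2·y, 2·x + 1]].
At the point, J = [[17.000, -16.09957], [-6.000, 4.000]] (det J = -28.59744).
Solving J·Δ = −F gives Δ = (-6.857, -6.035).
Then the next iterate is (x, y)₁ = (-5.357, -9.035).
Re-evaluating at (-5.357, -9.035): F = (-887.31018, 82.76599), so ‖F‖₂ = 891.162.

891.162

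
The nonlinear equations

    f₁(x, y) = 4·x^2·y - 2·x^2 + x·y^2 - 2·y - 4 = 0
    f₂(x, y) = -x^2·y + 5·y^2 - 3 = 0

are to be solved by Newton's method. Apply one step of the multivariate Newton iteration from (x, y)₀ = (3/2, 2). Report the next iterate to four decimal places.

At (3/2, 2): F = (11.5000, 12.5000).
Jacobian J = [[8·x·y - 4·x + y^2, 4·x^2 + 2·x·y - 2], [-2·x·y, -x^2 + 10·y]].
At the point, J = [[22.0000, 13.0000], [-6.0000, 17.7500]] (det J = 468.5000).
Solving J·Δ = −F gives Δ = (-0.0888, -0.7343).
Then the next iterate is (x, y)₁ = (1.4112, 1.2657).

(1.4112, 1.2657)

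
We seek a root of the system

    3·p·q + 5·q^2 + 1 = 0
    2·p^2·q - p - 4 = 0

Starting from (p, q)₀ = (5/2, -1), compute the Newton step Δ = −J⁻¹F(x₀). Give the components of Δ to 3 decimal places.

(-1.019, 0.623)

At (5/2, -1): F = (-1.500, -19.000).
Jacobian J = [[3·q, 3·p + 10·q], [4·p·q - 1, 2·p^2]].
At the point, J = [[-3.000, -2.500], [-11.000, 12.500]] (det J = -65.000).
Solving J·Δ = −F gives Δ = (-1.019, 0.623).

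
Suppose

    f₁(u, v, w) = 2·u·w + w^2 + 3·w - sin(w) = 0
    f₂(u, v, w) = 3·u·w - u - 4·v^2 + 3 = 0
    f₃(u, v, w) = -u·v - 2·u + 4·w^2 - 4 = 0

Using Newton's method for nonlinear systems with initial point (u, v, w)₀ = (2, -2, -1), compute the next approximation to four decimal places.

(-0.9352, -1.3614, -1.1596)

At (2, -2, -1): F = (-5.158529, -21.0000, 0.0000).
Jacobian J = [[2·w, 0, 2·u + 2·w - cos(w) + 3], [3·w - 1, -8·v, 3·u], [-v - 2, -u, 8·w]].
At the point, J = [[-2.0000, 0.0000, 4.459698], [-4.0000, 16.0000, 6.0000], [0.0000, -2.0000, -8.0000]] (det J = 267.677582).
Solving J·Δ = −F gives Δ = (-2.9352, 0.6386, -0.1596).
Then the next iterate is (u, v, w)₁ = (-0.9352, -1.3614, -1.1596).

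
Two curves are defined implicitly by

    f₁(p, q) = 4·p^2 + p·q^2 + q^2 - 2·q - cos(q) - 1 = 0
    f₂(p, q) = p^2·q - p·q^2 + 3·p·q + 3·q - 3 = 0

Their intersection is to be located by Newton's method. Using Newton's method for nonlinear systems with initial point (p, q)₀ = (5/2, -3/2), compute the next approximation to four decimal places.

At (5/2, -3/2): F = (34.804263, -33.7500).
Jacobian J = [[8·p + q^2, 2·p·q + 2·q + sin(q) - 2], [2·p·q - q^2 + 3·q, p^2 - 2·p·q + 3·p + 3]].
At the point, J = [[22.2500, -13.497495], [-14.2500, 24.2500]] (det J = 347.223196).
Solving J·Δ = −F gives Δ = (-1.1188, 0.7343).
Then the next iterate is (p, q)₁ = (1.3812, -0.7657).

(1.3812, -0.7657)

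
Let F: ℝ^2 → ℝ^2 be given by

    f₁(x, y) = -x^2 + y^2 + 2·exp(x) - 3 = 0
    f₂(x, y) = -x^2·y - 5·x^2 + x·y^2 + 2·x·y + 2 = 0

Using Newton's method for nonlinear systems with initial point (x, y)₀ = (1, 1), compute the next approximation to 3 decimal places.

At (1, 1): F = (2.43656, -1.000).
Jacobian J = [[-2·x + 2·exp(x), 2·y], [-2·x·y - 10·x + y^2 + 2·y, -x^2 + 2·x·y + 2·x]].
At the point, J = [[3.43656, 2.000], [-9.000, 3.000]] (det J = 28.30969).
Solving J·Δ = −F gives Δ = (-0.329, -0.653).
Then the next iterate is (x, y)₁ = (0.671, 0.347).

(0.671, 0.347)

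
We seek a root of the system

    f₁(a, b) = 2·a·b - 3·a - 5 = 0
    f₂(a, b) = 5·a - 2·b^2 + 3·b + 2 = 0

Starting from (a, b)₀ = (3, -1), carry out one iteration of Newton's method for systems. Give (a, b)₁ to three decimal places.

(-0.262, -0.385)

At (3, -1): F = (-20.000, 12.000).
Jacobian J = [[2·b - 3, 2·a], [5, -4·b + 3]].
At the point, J = [[-5.000, 6.000], [5.000, 7.000]] (det J = -65.000).
Solving J·Δ = −F gives Δ = (-3.262, 0.615).
Then the next iterate is (a, b)₁ = (-0.262, -0.385).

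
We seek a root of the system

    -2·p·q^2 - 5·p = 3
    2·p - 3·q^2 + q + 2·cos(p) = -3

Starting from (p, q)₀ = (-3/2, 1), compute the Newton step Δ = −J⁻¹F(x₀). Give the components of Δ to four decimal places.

(2.3888, 1.5370)

At (-3/2, 1): F = (7.5000, -1.858526).
Jacobian J = [[-2·q^2 - 5, -4·p·q], [-2·sin(p) + 2, -6·q + 1]].
At the point, J = [[-7.0000, 6.0000], [3.994990, -5.0000]] (det J = 11.030060).
Solving J·Δ = −F gives Δ = (2.3888, 1.5370).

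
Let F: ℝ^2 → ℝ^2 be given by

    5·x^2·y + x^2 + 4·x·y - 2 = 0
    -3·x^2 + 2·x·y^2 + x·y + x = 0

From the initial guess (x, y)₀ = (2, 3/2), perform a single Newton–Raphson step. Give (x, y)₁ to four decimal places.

At (2, 3/2): F = (44.0000, 2.0000).
Jacobian J = [[10·x·y + 2·x + 4·y, 5·x^2 + 4·x], [-6·x + 2·y^2 + y + 1, 4·x·y + x]].
At the point, J = [[40.0000, 28.0000], [-5.0000, 14.0000]] (det J = 700.0000).
Solving J·Δ = −F gives Δ = (-0.8000, -0.4286).
Then the next iterate is (x, y)₁ = (1.2000, 1.0714).

(1.2000, 1.0714)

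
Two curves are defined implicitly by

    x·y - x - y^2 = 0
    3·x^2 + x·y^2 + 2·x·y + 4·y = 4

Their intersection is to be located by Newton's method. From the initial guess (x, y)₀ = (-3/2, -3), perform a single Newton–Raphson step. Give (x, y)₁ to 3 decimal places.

(0.952, -0.154)

At (-3/2, -3): F = (-3.000, -13.750).
Jacobian J = [[y - 1, x - 2·y], [6·x + y^2 + 2·y, 2·x·y + 2·x + 4]].
At the point, J = [[-4.000, 4.500], [-6.000, 10.000]] (det J = -13.000).
Solving J·Δ = −F gives Δ = (2.452, 2.846).
Then the next iterate is (x, y)₁ = (0.952, -0.154).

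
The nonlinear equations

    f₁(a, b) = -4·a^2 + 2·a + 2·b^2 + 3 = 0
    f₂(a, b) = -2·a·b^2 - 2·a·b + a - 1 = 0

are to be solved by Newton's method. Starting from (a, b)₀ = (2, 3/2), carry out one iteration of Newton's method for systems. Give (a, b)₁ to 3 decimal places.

(1.407, 0.866)

At (2, 3/2): F = (-4.500, -14.000).
Jacobian J = [[-8·a + 2, 4·b], [-2·b^2 - 2·b + 1, -4·a·b - 2·a]].
At the point, J = [[-14.000, 6.000], [-6.500, -16.000]] (det J = 263.000).
Solving J·Δ = −F gives Δ = (-0.593, -0.634).
Then the next iterate is (a, b)₁ = (1.407, 0.866).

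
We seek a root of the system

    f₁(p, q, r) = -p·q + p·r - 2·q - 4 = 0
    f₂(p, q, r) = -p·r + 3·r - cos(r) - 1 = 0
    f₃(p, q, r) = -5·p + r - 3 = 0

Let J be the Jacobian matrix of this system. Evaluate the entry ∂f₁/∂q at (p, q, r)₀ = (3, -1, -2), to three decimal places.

-5.000

∂f₁/∂q = -p - 2.
At (3, -1, -2) this is -5.000.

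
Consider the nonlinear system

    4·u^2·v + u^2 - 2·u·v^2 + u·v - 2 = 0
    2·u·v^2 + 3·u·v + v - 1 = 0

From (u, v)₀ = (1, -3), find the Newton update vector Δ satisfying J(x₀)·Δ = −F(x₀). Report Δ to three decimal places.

At (1, -3): F = (-34.000, 5.000).
Jacobian J = [[8·u·v + 2·u - 2·v^2 + v, 4·u^2 - 4·u·v + u], [2·v^2 + 3·v, 4·u·v + 3·u + 1]].
At the point, J = [[-43.000, 17.000], [9.000, -8.000]] (det J = 191.000).
Solving J·Δ = −F gives Δ = (-0.979, -0.476).

(-0.979, -0.476)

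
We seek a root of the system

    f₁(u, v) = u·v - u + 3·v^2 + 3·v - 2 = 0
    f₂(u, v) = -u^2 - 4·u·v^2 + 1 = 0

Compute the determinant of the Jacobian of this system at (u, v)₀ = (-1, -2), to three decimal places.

J = [[v - 1, u + 6·v + 3], [-2·u - 4·v^2, -8·u·v]].
At the point, J = [[-3.000, -10.000], [-14.000, -16.000]].
det J = -92.000.

-92.000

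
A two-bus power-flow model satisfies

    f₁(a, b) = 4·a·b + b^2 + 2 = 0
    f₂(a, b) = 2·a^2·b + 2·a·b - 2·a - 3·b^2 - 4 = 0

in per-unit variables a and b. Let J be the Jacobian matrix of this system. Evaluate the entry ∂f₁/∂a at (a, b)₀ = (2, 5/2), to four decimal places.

10.0000

∂f₁/∂a = 4·b.
At (2, 5/2) this is 10.0000.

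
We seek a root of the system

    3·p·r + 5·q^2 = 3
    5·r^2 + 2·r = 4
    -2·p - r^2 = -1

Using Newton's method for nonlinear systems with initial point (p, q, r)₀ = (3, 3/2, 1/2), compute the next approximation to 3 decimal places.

(0.250, 0.775, 0.750)

At (3, 3/2, 1/2): F = (12.750, -1.750, -5.250).
Jacobian J = [[3·r, 10·q, 3·p], [0, 0, 10·r + 2], [-2, 0, -2·r]].
At the point, J = [[1.500, 15.000, 9.000], [0.000, 0.000, 7.000], [-2.000, 0.000, -1.000]] (det J = -210.000).
Solving J·Δ = −F gives Δ = (-2.750, -0.725, 0.250).
Then the next iterate is (p, q, r)₁ = (0.250, 0.775, 0.750).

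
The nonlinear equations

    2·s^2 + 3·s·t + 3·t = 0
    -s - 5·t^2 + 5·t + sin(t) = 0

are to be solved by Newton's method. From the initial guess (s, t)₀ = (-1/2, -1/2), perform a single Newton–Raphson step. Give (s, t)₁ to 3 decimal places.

At (-1/2, -1/2): F = (-0.250, -3.72943).
Jacobian J = [[4·s + 3·t, 3·s + 3], [-1, -10·t + cos(t) + 5]].
At the point, J = [[-3.500, 1.500], [-1.000, 10.87758]] (det J = -36.57154).
Solving J·Δ = −F gives Δ = (0.079, 0.350).
Then the next iterate is (s, t)₁ = (-0.421, -0.150).

(-0.421, -0.150)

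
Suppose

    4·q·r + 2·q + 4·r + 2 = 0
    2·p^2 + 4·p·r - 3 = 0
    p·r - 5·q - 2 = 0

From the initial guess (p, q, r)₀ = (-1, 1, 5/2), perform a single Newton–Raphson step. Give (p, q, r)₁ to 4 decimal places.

At (-1, 1, 5/2): F = (24.0000, -11.0000, -9.5000).
Jacobian J = [[0, 4·r + 2, 4·q + 4], [4·p + 4·r, 0, 4·p], [r, -5, p]].
At the point, J = [[0.0000, 12.0000, 8.0000], [6.0000, 0.0000, -4.0000], [2.5000, -5.0000, -1.0000]] (det J = -288.0000).
Solving J·Δ = −F gives Δ = (0.9861, -1.1528, -1.2708).
Then the next iterate is (p, q, r)₁ = (-0.0139, -0.1528, 1.2292).

(-0.0139, -0.1528, 1.2292)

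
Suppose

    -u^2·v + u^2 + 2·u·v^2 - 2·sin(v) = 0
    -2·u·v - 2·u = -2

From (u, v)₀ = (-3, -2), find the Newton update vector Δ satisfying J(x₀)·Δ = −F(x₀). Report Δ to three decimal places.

(1.006, 0.331)

At (-3, -2): F = (4.81859, -4.000).
Jacobian J = [[-2·u·v + 2·u + 2·v^2, -u^2 + 4·u·v - 2·cos(v)], [-2·v - 2, -2·u]].
At the point, J = [[-10.000, 15.83229], [2.000, 6.000]] (det J = -91.66459).
Solving J·Δ = −F gives Δ = (1.006, 0.331).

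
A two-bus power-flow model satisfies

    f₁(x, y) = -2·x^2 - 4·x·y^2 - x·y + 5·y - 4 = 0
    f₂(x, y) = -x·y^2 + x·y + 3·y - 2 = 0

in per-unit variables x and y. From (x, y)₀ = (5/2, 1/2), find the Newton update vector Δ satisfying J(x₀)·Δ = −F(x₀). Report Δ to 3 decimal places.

(-1.603, 0.092)

At (5/2, 1/2): F = (-17.750, 0.125).
Jacobian J = [[-4·x - 4·y^2 - y, -8·x·y - x + 5], [-y^2 + y, -2·x·y + x + 3]].
At the point, J = [[-11.500, -7.500], [0.250, 3.000]] (det J = -32.625).
Solving J·Δ = −F gives Δ = (-1.603, 0.092).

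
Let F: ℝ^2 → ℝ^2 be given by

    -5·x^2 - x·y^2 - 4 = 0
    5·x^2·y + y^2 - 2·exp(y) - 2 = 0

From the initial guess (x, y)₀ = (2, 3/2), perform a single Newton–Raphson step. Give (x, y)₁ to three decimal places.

(-0.058, 4.382)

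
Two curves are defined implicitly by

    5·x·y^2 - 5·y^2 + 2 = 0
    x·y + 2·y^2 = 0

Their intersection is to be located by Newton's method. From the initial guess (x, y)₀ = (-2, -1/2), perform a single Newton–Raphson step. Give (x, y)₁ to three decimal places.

At (-2, -1/2): F = (-1.750, 1.500).
Jacobian J = [[5·y^2, 10·x·y - 10·y], [y, x + 4·y]].
At the point, J = [[1.250, 15.000], [-0.500, -4.000]] (det J = 2.500).
Solving J·Δ = −F gives Δ = (6.200, -0.400).
Then the next iterate is (x, y)₁ = (4.200, -0.900).

(4.200, -0.900)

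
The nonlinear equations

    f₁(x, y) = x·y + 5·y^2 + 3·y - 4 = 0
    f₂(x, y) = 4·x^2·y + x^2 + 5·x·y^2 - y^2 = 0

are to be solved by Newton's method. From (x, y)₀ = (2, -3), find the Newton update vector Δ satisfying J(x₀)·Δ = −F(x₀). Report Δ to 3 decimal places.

(0.453, 0.986)

At (2, -3): F = (26.000, 37.000).
Jacobian J = [[y, x + 10·y + 3], [8·x·y + 2·x + 5·y^2, 4·x^2 + 10·x·y - 2·y]].
At the point, J = [[-3.000, -25.000], [1.000, -38.000]] (det J = 139.000).
Solving J·Δ = −F gives Δ = (0.453, 0.986).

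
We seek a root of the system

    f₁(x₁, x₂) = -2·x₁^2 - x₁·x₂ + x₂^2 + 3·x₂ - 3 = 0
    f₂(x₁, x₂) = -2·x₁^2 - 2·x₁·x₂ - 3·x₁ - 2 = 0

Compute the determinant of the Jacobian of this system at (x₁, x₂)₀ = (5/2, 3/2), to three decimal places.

113.500

J = [[-4·x₁ - x₂, -x₁ + 2·x₂ + 3], [-4·x₁ - 2·x₂ - 3, -2·x₁]].
At the point, J = [[-11.500, 3.500], [-16.000, -5.000]].
det J = 113.500.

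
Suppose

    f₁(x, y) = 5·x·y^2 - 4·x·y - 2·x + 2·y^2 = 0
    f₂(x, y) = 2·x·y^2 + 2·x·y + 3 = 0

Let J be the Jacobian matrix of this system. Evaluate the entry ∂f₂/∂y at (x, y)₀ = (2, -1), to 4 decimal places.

-4.0000

∂f₂/∂y = 4·x·y + 2·x.
At (2, -1) this is -4.0000.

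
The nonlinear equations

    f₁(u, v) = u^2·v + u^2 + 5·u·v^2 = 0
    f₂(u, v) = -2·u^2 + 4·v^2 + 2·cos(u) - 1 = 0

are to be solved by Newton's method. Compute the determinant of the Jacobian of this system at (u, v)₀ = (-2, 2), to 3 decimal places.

481.469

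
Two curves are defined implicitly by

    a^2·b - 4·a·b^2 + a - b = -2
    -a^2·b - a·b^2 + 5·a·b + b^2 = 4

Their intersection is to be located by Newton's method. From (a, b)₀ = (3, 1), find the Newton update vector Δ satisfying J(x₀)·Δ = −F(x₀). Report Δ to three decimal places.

(0.077, 0.077)

At (3, 1): F = (1.000, 0.000).
Jacobian J = [[2·a·b - 4·b^2 + 1, a^2 - 8·a·b - 1], [-2·a·b - b^2 + 5·b, -a^2 - 2·a·b + 5·a + 2·b]].
At the point, J = [[3.000, -16.000], [-2.000, 2.000]] (det J = -26.000).
Solving J·Δ = −F gives Δ = (0.077, 0.077).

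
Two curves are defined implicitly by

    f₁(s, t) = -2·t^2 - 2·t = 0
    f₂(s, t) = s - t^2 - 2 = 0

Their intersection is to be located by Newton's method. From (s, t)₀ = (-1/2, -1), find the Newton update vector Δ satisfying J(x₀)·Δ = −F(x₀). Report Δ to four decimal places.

At (-1/2, -1): F = (0.0000, -3.5000).
Jacobian J = [[0, -4·t - 2], [1, -2·t]].
At the point, J = [[0.0000, 2.0000], [1.0000, 2.0000]] (det J = -2.0000).
Solving J·Δ = −F gives Δ = (3.5000, 0.0000).

(3.5000, 0.0000)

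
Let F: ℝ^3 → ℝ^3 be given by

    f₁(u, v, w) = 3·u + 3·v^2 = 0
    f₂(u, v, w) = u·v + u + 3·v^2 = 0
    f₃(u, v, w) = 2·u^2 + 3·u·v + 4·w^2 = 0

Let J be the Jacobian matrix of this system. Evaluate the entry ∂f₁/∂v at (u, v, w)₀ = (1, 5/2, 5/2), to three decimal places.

15.000

∂f₁/∂v = 6·v.
At (1, 5/2, 5/2) this is 15.000.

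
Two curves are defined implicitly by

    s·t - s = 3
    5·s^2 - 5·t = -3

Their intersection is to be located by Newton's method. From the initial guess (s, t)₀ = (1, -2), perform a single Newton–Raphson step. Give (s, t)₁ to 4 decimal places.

(-1.4000, -3.2000)

At (1, -2): F = (-6.0000, 18.0000).
Jacobian J = [[t - 1, s], [10·s, -5]].
At the point, J = [[-3.0000, 1.0000], [10.0000, -5.0000]] (det J = 5.0000).
Solving J·Δ = −F gives Δ = (-2.4000, -1.2000).
Then the next iterate is (s, t)₁ = (-1.4000, -3.2000).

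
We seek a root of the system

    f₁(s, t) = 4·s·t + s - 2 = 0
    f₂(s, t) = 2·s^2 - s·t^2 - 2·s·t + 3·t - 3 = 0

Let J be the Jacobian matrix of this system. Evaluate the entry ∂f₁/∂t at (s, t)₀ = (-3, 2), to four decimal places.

∂f₁/∂t = 4·s.
At (-3, 2) this is -12.0000.

-12.0000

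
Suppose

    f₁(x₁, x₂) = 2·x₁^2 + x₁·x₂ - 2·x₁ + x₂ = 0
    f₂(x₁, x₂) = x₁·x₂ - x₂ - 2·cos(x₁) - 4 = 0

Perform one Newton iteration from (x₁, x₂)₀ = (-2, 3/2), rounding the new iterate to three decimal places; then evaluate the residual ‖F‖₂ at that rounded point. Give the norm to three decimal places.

4.086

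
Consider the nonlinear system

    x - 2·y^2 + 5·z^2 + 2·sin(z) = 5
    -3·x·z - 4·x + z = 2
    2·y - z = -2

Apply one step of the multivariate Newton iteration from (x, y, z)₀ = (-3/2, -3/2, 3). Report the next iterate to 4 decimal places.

(-0.5670, -0.2610, 1.4779)

At (-3/2, -3/2, 3): F = (34.282240, 20.5000, -4.0000).
Jacobian J = [[1, -4·y, 10·z + 2·cos(z)], [-3·z - 4, 0, -3·x + 1], [0, 2, -1]].
At the point, J = [[1.0000, 6.0000, 28.020015], [-13.0000, 0.0000, 5.5000], [0.0000, 2.0000, -1.0000]] (det J = -817.520390).
Solving J·Δ = −F gives Δ = (0.9330, 1.2390, -1.5221).
Then the next iterate is (x, y, z)₁ = (-0.5670, -0.2610, 1.4779).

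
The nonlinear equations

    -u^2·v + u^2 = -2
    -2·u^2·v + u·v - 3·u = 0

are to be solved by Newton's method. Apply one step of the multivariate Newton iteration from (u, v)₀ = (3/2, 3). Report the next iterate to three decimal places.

(0.483, 4.600)

At (3/2, 3): F = (-2.500, -13.500).
Jacobian J = [[-2·u·v + 2·u, -u^2], [-4·u·v + v - 3, -2·u^2 + u]].
At the point, J = [[-6.000, -2.250], [-18.000, -3.000]] (det J = -22.500).
Solving J·Δ = −F gives Δ = (-1.017, 1.600).
Then the next iterate is (u, v)₁ = (0.483, 4.600).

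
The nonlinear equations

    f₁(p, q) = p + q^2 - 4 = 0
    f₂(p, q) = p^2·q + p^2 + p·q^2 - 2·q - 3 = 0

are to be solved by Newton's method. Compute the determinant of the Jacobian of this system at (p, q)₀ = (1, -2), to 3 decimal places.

3.000

J = [[1, 2·q], [2·p·q + 2·p + q^2, p^2 + 2·p·q - 2]].
At the point, J = [[1.000, -4.000], [2.000, -5.000]].
det J = 3.000.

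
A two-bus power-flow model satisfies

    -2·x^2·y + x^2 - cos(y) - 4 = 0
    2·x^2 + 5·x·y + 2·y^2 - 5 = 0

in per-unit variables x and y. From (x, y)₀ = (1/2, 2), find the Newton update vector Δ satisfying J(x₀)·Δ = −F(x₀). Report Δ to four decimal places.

At (1/2, 2): F = (-4.333853, 8.5000).
Jacobian J = [[-4·x·y + 2·x, -2·x^2 + sin(y)], [4·x + 5·y, 5·x + 4·y]].
At the point, J = [[-3.0000, 0.409297], [12.0000, 10.5000]] (det J = -36.411569).
Solving J·Δ = −F gives Δ = (-1.3453, 0.7280).

(-1.3453, 0.7280)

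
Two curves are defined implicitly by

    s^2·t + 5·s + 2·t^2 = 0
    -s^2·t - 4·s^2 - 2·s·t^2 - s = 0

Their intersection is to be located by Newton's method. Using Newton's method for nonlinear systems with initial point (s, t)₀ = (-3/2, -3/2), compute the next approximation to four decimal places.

(-0.6792, -1.1208)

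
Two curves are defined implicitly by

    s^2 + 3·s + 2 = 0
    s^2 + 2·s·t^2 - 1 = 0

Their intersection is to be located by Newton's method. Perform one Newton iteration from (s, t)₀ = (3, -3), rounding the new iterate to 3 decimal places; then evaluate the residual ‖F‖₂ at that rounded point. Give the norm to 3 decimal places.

12.470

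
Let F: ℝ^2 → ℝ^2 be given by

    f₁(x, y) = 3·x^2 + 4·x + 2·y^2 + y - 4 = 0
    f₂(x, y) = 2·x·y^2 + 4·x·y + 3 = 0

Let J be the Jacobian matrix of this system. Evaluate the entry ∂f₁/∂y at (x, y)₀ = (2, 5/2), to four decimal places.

∂f₁/∂y = 4·y + 1.
At (2, 5/2) this is 11.0000.

11.0000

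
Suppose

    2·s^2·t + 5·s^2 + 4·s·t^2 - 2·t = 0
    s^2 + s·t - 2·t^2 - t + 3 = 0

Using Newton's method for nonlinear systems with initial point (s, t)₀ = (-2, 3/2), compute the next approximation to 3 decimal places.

(-1.167, 1.046)

At (-2, 3/2): F = (11.000, -2.000).
Jacobian J = [[4·s·t + 10·s + 4·t^2, 2·s^2 + 8·s·t - 2], [2·s + t, s - 4·t - 1]].
At the point, J = [[-23.000, -18.000], [-2.500, -9.000]] (det J = 162.000).
Solving J·Δ = −F gives Δ = (0.833, -0.454).
Then the next iterate is (s, t)₁ = (-1.167, 1.046).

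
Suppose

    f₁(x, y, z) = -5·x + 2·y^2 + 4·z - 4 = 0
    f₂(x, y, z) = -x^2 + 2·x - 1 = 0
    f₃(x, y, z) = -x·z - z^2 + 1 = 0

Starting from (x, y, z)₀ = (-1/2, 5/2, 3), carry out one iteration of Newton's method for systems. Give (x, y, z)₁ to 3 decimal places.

At (-1/2, 5/2, 3): F = (23.000, -2.250, -6.500).
Jacobian J = [[-5, 4·y, 4], [-2·x + 2, 0, 0], [-z, 0, -x - 2·z]].
At the point, J = [[-5.000, 10.000, 4.000], [3.000, 0.000, 0.000], [-3.000, 0.000, -5.500]] (det J = 165.000).
Solving J·Δ = −F gives Δ = (0.750, -1.289, -1.591).
Then the next iterate is (x, y, z)₁ = (0.250, 1.211, 1.409).

(0.250, 1.211, 1.409)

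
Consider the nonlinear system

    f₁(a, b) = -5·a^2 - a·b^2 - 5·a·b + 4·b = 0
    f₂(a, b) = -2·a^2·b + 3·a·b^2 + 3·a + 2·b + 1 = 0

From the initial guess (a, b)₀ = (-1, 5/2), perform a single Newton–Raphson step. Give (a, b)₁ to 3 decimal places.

(-1.210, 0.672)

At (-1, 5/2): F = (23.750, -20.750).
Jacobian J = [[-10·a - b^2 - 5·b, -2·a·b - 5·a + 4], [-4·a·b + 3·b^2 + 3, -2·a^2 + 6·a·b + 2]].
At the point, J = [[-8.750, 14.000], [31.750, -15.000]] (det J = -313.250).
Solving J·Δ = −F gives Δ = (-0.210, -1.828).
Then the next iterate is (a, b)₁ = (-1.210, 0.672).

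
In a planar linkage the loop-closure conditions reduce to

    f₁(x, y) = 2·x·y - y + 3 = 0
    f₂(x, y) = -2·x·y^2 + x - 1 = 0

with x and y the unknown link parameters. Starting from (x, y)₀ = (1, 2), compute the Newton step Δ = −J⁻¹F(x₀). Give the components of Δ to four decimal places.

(-1.2800, 0.1200)

At (1, 2): F = (5.0000, -8.0000).
Jacobian J = [[2·y, 2·x - 1], [-2·y^2 + 1, -4·x·y]].
At the point, J = [[4.0000, 1.0000], [-7.0000, -8.0000]] (det J = -25.0000).
Solving J·Δ = −F gives Δ = (-1.2800, 0.1200).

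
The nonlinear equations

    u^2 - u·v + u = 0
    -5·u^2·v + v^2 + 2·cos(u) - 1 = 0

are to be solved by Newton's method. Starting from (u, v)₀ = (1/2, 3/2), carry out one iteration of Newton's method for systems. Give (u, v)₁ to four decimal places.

At (1/2, 3/2): F = (0.0000, 1.130165).
Jacobian J = [[2·u - v + 1, -u], [-10·u·v - 2·sin(u), -5·u^2 + 2·v]].
At the point, J = [[0.5000, -0.5000], [-8.458851, 1.7500]] (det J = -3.354426).
Solving J·Δ = −F gives Δ = (0.1685, 0.1685).
Then the next iterate is (u, v)₁ = (0.6685, 1.6685).

(0.6685, 1.6685)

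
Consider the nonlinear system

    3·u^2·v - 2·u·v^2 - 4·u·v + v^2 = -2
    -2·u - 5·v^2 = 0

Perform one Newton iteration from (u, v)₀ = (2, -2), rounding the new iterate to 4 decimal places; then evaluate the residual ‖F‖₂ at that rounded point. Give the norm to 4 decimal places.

At (2, -2): F = (-18.0000, -24.0000).
Jacobian J = [[6·u·v - 2·v^2 - 4·v, 3·u^2 - 4·u·v - 4·u + 2·v], [-2, -10·v]].
At the point, J = [[-24.0000, 16.0000], [-2.0000, 20.0000]] (det J = -448.0000).
Solving J·Δ = −F gives Δ = (0.0536, 1.2054).
Then the next iterate is (u, v)₁ = (2.0536, -0.7946).
Re-evaluating at (2.0536, -0.7946): F = (-3.487825, -7.264146), so ‖F‖₂ = 8.0581.

8.0581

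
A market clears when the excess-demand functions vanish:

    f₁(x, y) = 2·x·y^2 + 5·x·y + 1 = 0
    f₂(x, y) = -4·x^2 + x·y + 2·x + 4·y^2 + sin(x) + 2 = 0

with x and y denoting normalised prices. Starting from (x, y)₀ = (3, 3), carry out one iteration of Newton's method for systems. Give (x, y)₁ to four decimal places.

(2.0443, 1.6576)

At (3, 3): F = (100.0000, 17.141120).
Jacobian J = [[2·y^2 + 5·y, 4·x·y + 5·x], [-8·x + y + cos(x) + 2, x + 8·y]].
At the point, J = [[33.0000, 51.0000], [-19.989992, 27.0000]] (det J = 1910.489617).
Solving J·Δ = −F gives Δ = (-0.9557, -1.3424).
Then the next iterate is (x, y)₁ = (2.0443, 1.6576).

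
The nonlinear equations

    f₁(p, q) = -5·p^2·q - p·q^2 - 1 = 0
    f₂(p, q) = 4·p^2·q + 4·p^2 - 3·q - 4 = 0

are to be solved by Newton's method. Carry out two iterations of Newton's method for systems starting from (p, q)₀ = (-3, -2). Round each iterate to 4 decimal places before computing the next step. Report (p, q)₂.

At (-3, -2): F = (101.0000, -34.0000).
Jacobian J = [[-10·p·q - q^2, -5·p^2 - 2·p·q], [8·p·q + 8·p, 4·p^2 - 3]].
At the point, J = [[-64.0000, -57.0000], [24.0000, 33.0000]] (det J = -744.0000).
Solving J·Δ = −F gives Δ = (1.8750, -0.3333).
Then the next iterate is (p, q)₁ = (-1.1250, -2.3333).
Round to (-1.1250, -2.3333) and repeat: F = (19.890239, -3.749931), J = [[-31.693914, -11.578050], [11.9997, 2.0625]].
Δ = (0.0325, 1.6289), so (p, q)₂ = (-1.0925, -0.7044).

(-1.0925, -0.7044)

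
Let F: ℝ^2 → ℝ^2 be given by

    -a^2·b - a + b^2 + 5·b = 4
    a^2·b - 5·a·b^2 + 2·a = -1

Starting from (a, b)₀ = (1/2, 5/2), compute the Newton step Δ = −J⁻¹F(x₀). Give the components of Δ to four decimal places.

(0.1322, -1.3500)

At (1/2, 5/2): F = (13.6250, -13.0000).
Jacobian J = [[-2·a·b - 1, -a^2 + 2·b + 5], [2·a·b - 5·b^2 + 2, a^2 - 10·a·b]].
At the point, J = [[-3.5000, 9.7500], [-26.7500, -12.2500]] (det J = 303.6875).
Solving J·Δ = −F gives Δ = (0.1322, -1.3500).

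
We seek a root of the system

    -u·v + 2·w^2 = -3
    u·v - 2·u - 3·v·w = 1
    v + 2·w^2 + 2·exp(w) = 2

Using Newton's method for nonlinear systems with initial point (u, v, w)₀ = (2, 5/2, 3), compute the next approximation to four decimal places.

(4.6589, 0.6424, 1.9110)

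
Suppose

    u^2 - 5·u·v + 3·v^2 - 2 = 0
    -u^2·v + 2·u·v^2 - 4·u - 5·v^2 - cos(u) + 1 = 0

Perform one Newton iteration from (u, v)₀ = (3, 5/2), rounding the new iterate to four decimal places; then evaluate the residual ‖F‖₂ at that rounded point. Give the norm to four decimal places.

12.4153

At (3, 5/2): F = (-11.7500, -26.260008).
Jacobian J = [[2·u - 5·v, -5·u + 6·v], [-2·u·v + 2·v^2 + sin(u) - 4, -u^2 + 4·u·v - 10·v]].
At the point, J = [[-6.5000, 0.0000], [-6.358880, -4.0000]] (det J = 26.0000).
Solving J·Δ = −F gives Δ = (-1.8077, -3.6913).
Then the next iterate is (u, v)₁ = (1.1923, -1.1913).
Re-evaluating at (1.1923, -1.1913): F = (10.781101, -6.156961), so ‖F‖₂ = 12.4153.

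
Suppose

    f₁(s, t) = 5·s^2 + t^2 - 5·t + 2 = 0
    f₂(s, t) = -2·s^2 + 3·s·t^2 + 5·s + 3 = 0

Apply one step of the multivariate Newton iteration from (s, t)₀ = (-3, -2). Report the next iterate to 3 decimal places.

At (-3, -2): F = (61.000, -66.000).
Jacobian J = [[10·s, 2·t - 5], [-4·s + 3·t^2 + 5, 6·s·t]].
At the point, J = [[-30.000, -9.000], [29.000, 36.000]] (det J = -819.000).
Solving J·Δ = −F gives Δ = (1.956, 0.258).
Then the next iterate is (s, t)₁ = (-1.044, -1.742).

(-1.044, -1.742)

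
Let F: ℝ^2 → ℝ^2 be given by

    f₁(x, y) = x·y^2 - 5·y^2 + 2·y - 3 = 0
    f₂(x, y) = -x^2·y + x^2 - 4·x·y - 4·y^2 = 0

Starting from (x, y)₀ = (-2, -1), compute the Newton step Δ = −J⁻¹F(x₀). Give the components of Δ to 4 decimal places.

At (-2, -1): F = (-12.0000, -4.0000).
Jacobian J = [[y^2, 2·x·y - 10·y + 2], [-2·x·y + 2·x - 4·y, -x^2 - 4·x - 8·y]].
At the point, J = [[1.0000, 16.0000], [-4.0000, 12.0000]] (det J = 76.0000).
Solving J·Δ = −F gives Δ = (1.0526, 0.6842).

(1.0526, 0.6842)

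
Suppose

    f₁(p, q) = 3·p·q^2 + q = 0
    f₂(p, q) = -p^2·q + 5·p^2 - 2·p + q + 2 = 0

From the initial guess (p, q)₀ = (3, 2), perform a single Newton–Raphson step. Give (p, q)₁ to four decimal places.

(1.2137, 1.5523)

At (3, 2): F = (38.0000, 25.0000).
Jacobian J = [[3·q^2, 6·p·q + 1], [-2·p·q + 10·p - 2, -p^2 + 1]].
At the point, J = [[12.0000, 37.0000], [16.0000, -8.0000]] (det J = -688.0000).
Solving J·Δ = −F gives Δ = (-1.7863, -0.4477).
Then the next iterate is (p, q)₁ = (1.2137, 1.5523).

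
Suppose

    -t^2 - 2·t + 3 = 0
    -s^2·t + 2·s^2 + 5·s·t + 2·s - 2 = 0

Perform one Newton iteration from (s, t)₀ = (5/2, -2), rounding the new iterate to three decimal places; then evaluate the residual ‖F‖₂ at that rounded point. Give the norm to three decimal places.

At (5/2, -2): F = (3.000, 3.000).
Jacobian J = [[0, -2·t - 2], [-2·s·t + 4·s + 5·t + 2, -s^2 + 5·s]].
At the point, J = [[0.000, 2.000], [12.000, 6.250]] (det J = -24.000).
Solving J·Δ = −F gives Δ = (0.531, -1.500).
Then the next iterate is (s, t)₁ = (3.031, -3.500).
Re-evaluating at (3.031, -3.500): F = (-2.250, 1.54779), so ‖F‖₂ = 2.731.

2.731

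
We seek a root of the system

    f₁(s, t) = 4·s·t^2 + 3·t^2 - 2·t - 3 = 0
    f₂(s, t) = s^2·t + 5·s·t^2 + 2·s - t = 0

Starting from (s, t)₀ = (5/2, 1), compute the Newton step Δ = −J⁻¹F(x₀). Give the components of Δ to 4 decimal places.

(-1.8204, -0.0299)

At (5/2, 1): F = (8.0000, 22.7500).
Jacobian J = [[4·t^2, 8·s·t + 6·t - 2], [2·s·t + 5·t^2 + 2, s^2 + 10·s·t - 1]].
At the point, J = [[4.0000, 24.0000], [12.0000, 30.2500]] (det J = -167.0000).
Solving J·Δ = −F gives Δ = (-1.8204, -0.0299).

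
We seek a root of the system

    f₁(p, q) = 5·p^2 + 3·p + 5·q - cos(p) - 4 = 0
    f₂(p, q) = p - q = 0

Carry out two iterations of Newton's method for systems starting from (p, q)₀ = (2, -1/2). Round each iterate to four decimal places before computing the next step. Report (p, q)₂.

(0.5226, 0.5226)

At (2, -1/2): F = (19.916147, 2.5000).
Jacobian J = [[10·p + sin(p) + 3, 5], [1, -1]].
At the point, J = [[23.909297, 5.0000], [1.0000, -1.0000]] (det J = -28.909297).
Solving J·Δ = −F gives Δ = (-1.1213, 1.3787).
Then the next iterate is (p, q)₁ = (0.8787, 0.8787).
Round to (0.8787, 0.8787) and repeat: F = (6.252016, 0.0000), J = [[12.556910, 5.0000], [1.0000, -1.0000]].
Δ = (-0.3561, -0.3561), so (p, q)₂ = (0.5226, 0.5226).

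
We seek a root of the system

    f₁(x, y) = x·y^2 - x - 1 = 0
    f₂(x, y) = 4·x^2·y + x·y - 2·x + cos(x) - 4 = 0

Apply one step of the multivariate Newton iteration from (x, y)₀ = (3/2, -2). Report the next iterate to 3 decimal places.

(0.582, -1.876)

At (3/2, -2): F = (3.500, -27.92926).
Jacobian J = [[y^2 - 1, 2·x·y], [8·x·y + y - sin(x) - 2, 4·x^2 + x]].
At the point, J = [[3.000, -6.000], [-28.99749, 10.500]] (det J = -142.48497).
Solving J·Δ = −F gives Δ = (-0.918, 0.124).
Then the next iterate is (x, y)₁ = (0.582, -1.876).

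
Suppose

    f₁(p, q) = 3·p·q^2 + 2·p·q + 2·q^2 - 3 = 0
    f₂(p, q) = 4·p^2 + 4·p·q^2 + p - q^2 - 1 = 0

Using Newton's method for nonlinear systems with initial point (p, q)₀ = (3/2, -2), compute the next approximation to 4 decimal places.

(0.8323, -1.4931)

At (3/2, -2): F = (17.0000, 29.5000).
Jacobian J = [[3·q^2 + 2·q, 6·p·q + 2·p + 4·q], [8·p + 4·q^2 + 1, 8·p·q - 2·q]].
At the point, J = [[8.0000, -23.0000], [29.0000, -20.0000]] (det J = 507.0000).
Solving J·Δ = −F gives Δ = (-0.6677, 0.5069).
Then the next iterate is (p, q)₁ = (0.8323, -1.4931).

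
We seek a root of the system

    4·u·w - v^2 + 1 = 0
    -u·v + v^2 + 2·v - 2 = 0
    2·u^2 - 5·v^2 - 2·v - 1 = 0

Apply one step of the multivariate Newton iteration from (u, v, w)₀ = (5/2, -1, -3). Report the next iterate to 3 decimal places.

At (5/2, -1, -3): F = (-30.000, -0.500, 8.500).
Jacobian J = [[4·w, -2·v, 4·u], [-v, -u + 2·v + 2, 0], [4·u, -10·v - 2, 0]].
At the point, J = [[-12.000, 2.000, 10.000], [1.000, -2.500, 0.000], [10.000, 8.000, 0.000]] (det J = 330.000).
Solving J·Δ = −F gives Δ = (-0.523, -0.409, 2.455).
Then the next iterate is (u, v, w)₁ = (1.977, -1.409, -0.545).

(1.977, -1.409, -0.545)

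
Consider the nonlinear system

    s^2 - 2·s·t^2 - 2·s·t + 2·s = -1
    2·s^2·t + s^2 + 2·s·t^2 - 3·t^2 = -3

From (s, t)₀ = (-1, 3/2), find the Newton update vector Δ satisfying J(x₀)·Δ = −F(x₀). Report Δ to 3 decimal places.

(0.506, -0.463)

At (-1, 3/2): F = (7.500, -4.250).
Jacobian J = [[2·s - 2·t^2 - 2·t + 2, -4·s·t - 2·s], [4·s·t + 2·s + 2·t^2, 2·s^2 + 4·s·t - 6·t]].
At the point, J = [[-7.500, 8.000], [-3.500, -13.000]] (det J = 125.500).
Solving J·Δ = −F gives Δ = (0.506, -0.463).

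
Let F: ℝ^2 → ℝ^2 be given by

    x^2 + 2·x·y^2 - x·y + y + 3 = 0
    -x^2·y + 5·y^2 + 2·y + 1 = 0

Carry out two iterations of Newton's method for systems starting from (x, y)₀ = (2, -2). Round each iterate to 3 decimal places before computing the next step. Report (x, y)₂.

At (2, -2): F = (25.000, 25.000).
Jacobian J = [[2·x + 2·y^2 - y, 4·x·y - x + 1], [-2·x·y, -x^2 + 10·y + 2]].
At the point, J = [[14.000, -17.000], [8.000, -22.000]] (det J = -172.000).
Solving J·Δ = −F gives Δ = (-0.727, 0.872).
Then the next iterate is (x, y)₁ = (1.273, -1.128).
Round to (1.273, -1.128) and repeat: F = (8.16796, 6.93388), J = [[6.21877, -6.01678], [2.87189, -10.90053]].
Δ = (-0.937, 0.389), so (x, y)₂ = (0.336, -0.739).

(0.336, -0.739)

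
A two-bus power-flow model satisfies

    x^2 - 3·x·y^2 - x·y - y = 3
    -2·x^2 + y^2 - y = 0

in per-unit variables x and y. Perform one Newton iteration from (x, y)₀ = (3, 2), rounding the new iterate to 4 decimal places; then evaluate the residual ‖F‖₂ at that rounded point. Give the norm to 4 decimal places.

12.9788

At (3, 2): F = (-38.0000, -16.0000).
Jacobian J = [[2·x - 3·y^2 - y, -6·x·y - x - 1], [-4·x, 2·y - 1]].
At the point, J = [[-8.0000, -40.0000], [-12.0000, 3.0000]] (det J = -504.0000).
Solving J·Δ = −F gives Δ = (-1.4960, -0.6508).
Then the next iterate is (x, y)₁ = (1.5040, 1.3492).
Re-evaluating at (1.5040, 1.3492): F = (-12.329758, -4.052891), so ‖F‖₂ = 12.9788.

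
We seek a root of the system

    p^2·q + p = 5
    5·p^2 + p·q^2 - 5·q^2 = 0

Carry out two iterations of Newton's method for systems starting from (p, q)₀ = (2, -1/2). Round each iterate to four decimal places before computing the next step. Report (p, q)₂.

At (2, -1/2): F = (-5.0000, 19.2500).
Jacobian J = [[2·p·q + 1, p^2], [10·p + q^2, 2·p·q - 10·q]].
At the point, J = [[-1.0000, 4.0000], [20.2500, 3.0000]] (det J = -84.0000).
Solving J·Δ = −F gives Δ = (-1.0952, 0.9762).
Then the next iterate is (p, q)₁ = (0.9048, 0.4762).
Round to (0.9048, 0.4762) and repeat: F = (-3.705353, 3.164661), J = [[1.861732, 0.818663], [9.274766, -3.900268]].
Δ = (0.7985, 2.7102), so (p, q)₂ = (1.7033, 3.1864).

(1.7033, 3.1864)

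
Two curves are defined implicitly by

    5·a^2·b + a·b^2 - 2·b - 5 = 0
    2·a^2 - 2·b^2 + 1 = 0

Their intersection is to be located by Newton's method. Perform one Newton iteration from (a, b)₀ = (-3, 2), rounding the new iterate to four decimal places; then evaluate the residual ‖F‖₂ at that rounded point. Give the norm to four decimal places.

At (-3, 2): F = (69.0000, 11.0000).
Jacobian J = [[10·a·b + b^2, 5·a^2 + 2·a·b - 2], [4·a, -4·b]].
At the point, J = [[-56.0000, 31.0000], [-12.0000, -8.0000]] (det J = 820.0000).
Solving J·Δ = −F gives Δ = (1.0890, -0.2585).
Then the next iterate is (a, b)₁ = (-1.9110, 1.7415).
Re-evaluating at (-1.9110, 1.7415): F = (17.520379, 2.238197), so ‖F‖₂ = 17.6628.

17.6628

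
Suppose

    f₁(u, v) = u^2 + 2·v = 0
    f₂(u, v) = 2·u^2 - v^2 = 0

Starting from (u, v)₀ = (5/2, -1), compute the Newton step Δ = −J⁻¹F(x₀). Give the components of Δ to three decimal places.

At (5/2, -1): F = (4.250, 11.500).
Jacobian J = [[2·u, 2], [4·u, -2·v]].
At the point, J = [[5.000, 2.000], [10.000, 2.000]] (det J = -10.000).
Solving J·Δ = −F gives Δ = (-1.450, 1.500).

(-1.450, 1.500)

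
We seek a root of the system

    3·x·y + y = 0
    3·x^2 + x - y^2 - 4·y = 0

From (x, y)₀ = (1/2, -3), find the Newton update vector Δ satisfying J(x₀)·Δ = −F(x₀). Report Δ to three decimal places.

At (1/2, -3): F = (-7.500, 4.250).
Jacobian J = [[3·y, 3·x + 1], [6·x + 1, -2·y - 4]].
At the point, J = [[-9.000, 2.500], [4.000, 2.000]] (det J = -28.000).
Solving J·Δ = −F gives Δ = (-0.915, -0.295).

(-0.915, -0.295)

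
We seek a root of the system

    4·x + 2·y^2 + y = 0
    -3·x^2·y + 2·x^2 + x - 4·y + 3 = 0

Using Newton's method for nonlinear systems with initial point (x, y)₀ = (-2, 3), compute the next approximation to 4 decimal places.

(-1.3220, 1.7914)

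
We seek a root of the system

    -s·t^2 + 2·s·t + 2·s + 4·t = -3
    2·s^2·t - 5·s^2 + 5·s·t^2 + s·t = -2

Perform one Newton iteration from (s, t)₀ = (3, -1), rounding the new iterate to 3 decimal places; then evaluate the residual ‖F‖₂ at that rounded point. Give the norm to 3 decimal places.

12.243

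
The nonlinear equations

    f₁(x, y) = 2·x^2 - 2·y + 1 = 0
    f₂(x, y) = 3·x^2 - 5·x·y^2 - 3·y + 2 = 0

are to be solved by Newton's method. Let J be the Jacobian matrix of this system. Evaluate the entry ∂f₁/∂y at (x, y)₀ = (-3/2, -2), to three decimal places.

-2.000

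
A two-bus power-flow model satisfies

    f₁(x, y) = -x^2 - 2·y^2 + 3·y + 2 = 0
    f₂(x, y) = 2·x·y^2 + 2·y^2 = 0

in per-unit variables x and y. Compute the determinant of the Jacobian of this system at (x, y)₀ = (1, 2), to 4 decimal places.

J = [[-2·x, -4·y + 3], [2·y^2, 4·x·y + 4·y]].
At the point, J = [[-2.0000, -5.0000], [8.0000, 16.0000]].
det J = 8.0000.

8.0000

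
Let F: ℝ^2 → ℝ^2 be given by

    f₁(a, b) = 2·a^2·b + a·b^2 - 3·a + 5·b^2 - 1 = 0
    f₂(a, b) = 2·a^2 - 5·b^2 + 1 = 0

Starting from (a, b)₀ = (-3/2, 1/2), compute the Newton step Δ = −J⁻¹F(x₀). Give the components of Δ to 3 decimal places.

(0.875, -0.200)

At (-3/2, 1/2): F = (6.625, 4.250).
Jacobian J = [[4·a·b + b^2 - 3, 2·a^2 + 2·a·b + 10·b], [4·a, -10·b]].
At the point, J = [[-5.750, 8.000], [-6.000, -5.000]] (det J = 76.750).
Solving J·Δ = −F gives Δ = (0.875, -0.200).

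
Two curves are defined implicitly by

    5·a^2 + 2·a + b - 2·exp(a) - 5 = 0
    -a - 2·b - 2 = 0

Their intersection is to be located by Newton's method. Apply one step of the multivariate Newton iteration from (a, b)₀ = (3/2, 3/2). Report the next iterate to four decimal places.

(1.6942, -1.8471)

At (3/2, 3/2): F = (1.786622, -6.5000).
Jacobian J = [[10·a - 2·exp(a) + 2, 1], [-1, -2]].
At the point, J = [[8.036622, 1.0000], [-1.0000, -2.0000]] (det J = -15.073244).
Solving J·Δ = −F gives Δ = (0.1942, -3.3471).
Then the next iterate is (a, b)₁ = (1.6942, -1.8471).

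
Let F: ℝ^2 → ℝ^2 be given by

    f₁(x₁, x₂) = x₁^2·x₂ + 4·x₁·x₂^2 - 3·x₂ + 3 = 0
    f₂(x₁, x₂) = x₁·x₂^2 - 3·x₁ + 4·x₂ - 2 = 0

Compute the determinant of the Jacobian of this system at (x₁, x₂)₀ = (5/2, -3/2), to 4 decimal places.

-25.3125

J = [[2·x₁·x₂ + 4·x₂^2, x₁^2 + 8·x₁·x₂ - 3], [x₂^2 - 3, 2·x₁·x₂ + 4]].
At the point, J = [[1.5000, -26.7500], [-0.7500, -3.5000]].
det J = -25.3125.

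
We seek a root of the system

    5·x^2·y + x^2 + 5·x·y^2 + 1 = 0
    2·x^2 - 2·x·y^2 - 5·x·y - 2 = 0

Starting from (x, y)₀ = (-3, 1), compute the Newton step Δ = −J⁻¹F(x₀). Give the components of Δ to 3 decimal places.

At (-3, 1): F = (40.000, 37.000).
Jacobian J = [[10·x·y + 2·x + 5·y^2, 5·x^2 + 10·x·y], [4·x - 2·y^2 - 5·y, -4·x·y - 5·x]].
At the point, J = [[-31.000, 15.000], [-19.000, 27.000]] (det J = -552.000).
Solving J·Δ = −F gives Δ = (0.951, -0.701).

(0.951, -0.701)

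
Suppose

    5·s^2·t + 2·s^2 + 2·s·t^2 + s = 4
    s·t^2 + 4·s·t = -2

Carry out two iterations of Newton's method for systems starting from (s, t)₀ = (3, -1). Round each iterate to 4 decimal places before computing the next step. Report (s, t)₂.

(-4.0200, -4.8348)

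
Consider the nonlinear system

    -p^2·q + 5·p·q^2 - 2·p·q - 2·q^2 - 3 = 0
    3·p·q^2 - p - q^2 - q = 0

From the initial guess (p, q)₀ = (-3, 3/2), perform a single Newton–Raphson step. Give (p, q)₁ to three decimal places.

(-1.732, 1.058)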